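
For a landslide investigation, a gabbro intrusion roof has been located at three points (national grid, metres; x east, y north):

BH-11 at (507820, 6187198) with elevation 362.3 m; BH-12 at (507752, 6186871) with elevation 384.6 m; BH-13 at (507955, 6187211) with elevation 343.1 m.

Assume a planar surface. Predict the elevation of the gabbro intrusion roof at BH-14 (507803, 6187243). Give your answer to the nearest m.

363 m

Let the plane be z = a·x + b·y + c.
BH-12−BH-11: −68a − 327b = 22.3;  BH-13−BH-11: 135a + 13b = −19.2.
Solving gives a = −0.13842722, b = −0.03940963.
Then c = 362.3 − a·507820 − b·6187198 = 314493.59.
At (507803, 6187243): z = −70293.8 − 243837.0 + 314493.59 = 362.9 m.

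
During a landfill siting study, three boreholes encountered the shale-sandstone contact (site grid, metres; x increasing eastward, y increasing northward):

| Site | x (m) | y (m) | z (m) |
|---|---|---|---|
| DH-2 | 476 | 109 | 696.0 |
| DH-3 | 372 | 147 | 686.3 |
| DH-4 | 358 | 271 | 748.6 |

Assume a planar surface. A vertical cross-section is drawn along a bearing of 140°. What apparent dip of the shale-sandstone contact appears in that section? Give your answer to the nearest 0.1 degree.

12.6°

Let the plane be z = a·x + b·y + c.
DH-3−DH-2: −104a + 38b = −9.7;  DH-4−DH-2: −118a + 162b = 52.6.
Solving gives a = 0.28876, b = 0.53502.
Unit vector along 140° is (sin 140°, cos 140°) = (0.6428, -0.7660).
Slope in that direction = a·(0.6428) + b·(-0.7660) = −0.22424.
Apparent dip = arctan|0.22424| = 12.6° (true dip is 31.3°, so apparent ≤ true as expected).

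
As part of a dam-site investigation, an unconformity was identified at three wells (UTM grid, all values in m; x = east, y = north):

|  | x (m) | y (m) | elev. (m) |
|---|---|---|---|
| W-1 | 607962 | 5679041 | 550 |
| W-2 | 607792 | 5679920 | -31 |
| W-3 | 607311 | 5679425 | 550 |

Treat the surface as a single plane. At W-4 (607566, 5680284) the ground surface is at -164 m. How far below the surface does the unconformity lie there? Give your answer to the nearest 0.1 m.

Let the plane be z = a·x + b·y + c.
W-2−W-1: −170a + 879b = −581;  W-3−W-1: −651a + 384b = 0.
Solving gives a = −0.440091607, b = −0.746092802.
Then c = 550 − a·607962 − b·5679041 = 4505200.59.
At (607566, 5680284): z_contact = −267384.70 − 4238019.01 + 4505200.59 = -203.12 m.
Depth below ground = -164 − (-203.12) = 39.1 m.

39.1 m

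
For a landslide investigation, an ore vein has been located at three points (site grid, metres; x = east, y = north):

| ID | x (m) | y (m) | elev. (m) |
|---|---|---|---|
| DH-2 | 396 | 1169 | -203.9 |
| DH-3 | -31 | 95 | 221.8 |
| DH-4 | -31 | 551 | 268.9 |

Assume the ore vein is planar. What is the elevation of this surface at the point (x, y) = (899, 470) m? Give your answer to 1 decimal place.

Two edge vectors: DH-2→DH-3 = (-427, -1074, 425.7), DH-2→DH-4 = (-427, -618, 472.8).
Normal n = (DH-2→DH-3) × (DH-2→DH-4) = (-244704.6, 20111.7, -194712).
So ∂z/∂x = −n_x/n_z = −1.256752 and ∂z/∂y = −n_y/n_z = 0.103289.
Intercept c from DH-2: -203.9 + 497.67 − 120.75 = 173.03.
At (899, 470): z = −1129.8 + 48.5 + 173.03 = -908.2 m.

-908.2 m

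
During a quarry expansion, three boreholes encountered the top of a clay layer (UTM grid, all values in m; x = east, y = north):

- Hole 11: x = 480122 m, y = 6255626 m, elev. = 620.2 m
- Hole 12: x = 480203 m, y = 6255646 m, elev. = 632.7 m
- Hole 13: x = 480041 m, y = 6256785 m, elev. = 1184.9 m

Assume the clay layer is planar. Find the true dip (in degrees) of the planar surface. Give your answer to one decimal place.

26.1°

Two edge vectors: Hole 11→Hole 12 = (81, 20, 12.5), Hole 11→Hole 13 = (-81, 1159, 564.7).
Normal n = (Hole 11→Hole 12) × (Hole 11→Hole 13) = (-3193.5, -46753.2, 95499).
So ∂z/∂x = −n_x/n_z = 0.03344 and ∂z/∂y = −n_y/n_z = 0.48957.
Gradient magnitude |∇z| = √(a² + b²) = √(0.00112 + 0.23968) = 0.49071.
True dip = arctan(0.49071) = 26.1°, dipping toward S (azimuth ≈ 184°).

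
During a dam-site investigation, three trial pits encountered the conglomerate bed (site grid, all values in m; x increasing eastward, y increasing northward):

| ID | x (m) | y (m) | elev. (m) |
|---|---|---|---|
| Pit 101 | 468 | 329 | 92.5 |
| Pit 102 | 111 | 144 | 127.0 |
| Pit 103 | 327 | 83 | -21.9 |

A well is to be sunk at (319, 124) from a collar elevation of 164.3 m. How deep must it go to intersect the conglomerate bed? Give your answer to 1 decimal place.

Two edge vectors: Pit 101→Pit 102 = (-357, -185, 34.5), Pit 101→Pit 103 = (-141, -246, -114.4).
Normal n = (Pit 101→Pit 102) × (Pit 101→Pit 103) = (29651, -45705.3, 61737).
So ∂z/∂x = −n_x/n_z = −0.48028 and ∂z/∂y = −n_y/n_z = 0.74032.
Intercept c from Pit 101: 92.5 + 224.77 − 243.57 = 73.70.
At (319, 124): z_contact = −153.21 + 91.80 + 73.70 = 12.30 m.
Depth below ground = 164.3 − 12.30 = 152.0 m.

152.0 m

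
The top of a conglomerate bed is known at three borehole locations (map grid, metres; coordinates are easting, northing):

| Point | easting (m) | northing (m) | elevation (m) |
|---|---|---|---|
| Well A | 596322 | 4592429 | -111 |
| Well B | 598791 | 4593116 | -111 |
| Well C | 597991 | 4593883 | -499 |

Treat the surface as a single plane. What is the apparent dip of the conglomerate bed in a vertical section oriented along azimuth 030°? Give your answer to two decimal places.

Let the plane be z = a·easting + b·northing + c.
Well B−Well A: 2469a + 687b = 0;  Well C−Well A: 1669a + 1454b = −388.
Solving gives a = 0.10910, b = −0.39208.
Unit vector along 030° is (sin 30°, cos 30°) = (0.5000, 0.8660).
Slope in that direction = a·(0.5000) + b·(0.8660) = −0.28500.
Apparent dip = arctan|0.28500| = 15.91° (true dip is 22.1°, so apparent ≤ true as expected).

15.91°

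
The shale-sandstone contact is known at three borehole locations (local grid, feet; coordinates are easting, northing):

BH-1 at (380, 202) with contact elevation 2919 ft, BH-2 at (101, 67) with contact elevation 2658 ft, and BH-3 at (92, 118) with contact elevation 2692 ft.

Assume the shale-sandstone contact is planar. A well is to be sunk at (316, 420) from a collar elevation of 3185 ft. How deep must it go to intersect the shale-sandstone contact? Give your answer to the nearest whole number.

135 ft

Two edge vectors: BH-1→BH-2 = (-279, -135, -261), BH-1→BH-3 = (-288, -84, -227).
Normal n = (BH-1→BH-2) × (BH-1→BH-3) = (8721, 11835, -15444).
So ∂z/∂easting = −n_x/n_z = 0.56469 and ∂z/∂northing = −n_y/n_z = 0.76632.
Intercept c from BH-1: 2919 − 214.58 − 154.80 = 2549.62.
At (316, 420): z_contact = 178.4 + 321.9 + 2549.62 = 3049.9 ft.
Depth below ground = 3185 − 3049.9 = 135 ft.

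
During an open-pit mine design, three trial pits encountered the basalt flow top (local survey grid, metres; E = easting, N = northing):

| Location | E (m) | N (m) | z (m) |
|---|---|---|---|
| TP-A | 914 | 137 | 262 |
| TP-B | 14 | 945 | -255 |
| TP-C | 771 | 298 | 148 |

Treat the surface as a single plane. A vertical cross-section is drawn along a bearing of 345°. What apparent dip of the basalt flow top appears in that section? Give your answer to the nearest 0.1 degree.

Let the plane be z = a·E + b·N + c.
TP-B−TP-A: −900a + 808b = −517;  TP-C−TP-A: −143a + 161b = −114.
Solving gives a = −0.30232, b = −0.97660.
Unit vector along 345° is (sin 345°, cos 345°) = (-0.2588, 0.9659).
Slope in that direction = a·(-0.2588) + b·(0.9659) = −0.86507.
Apparent dip = arctan|0.86507| = 40.9° (true dip is 45.6°, so apparent ≤ true as expected).

40.9°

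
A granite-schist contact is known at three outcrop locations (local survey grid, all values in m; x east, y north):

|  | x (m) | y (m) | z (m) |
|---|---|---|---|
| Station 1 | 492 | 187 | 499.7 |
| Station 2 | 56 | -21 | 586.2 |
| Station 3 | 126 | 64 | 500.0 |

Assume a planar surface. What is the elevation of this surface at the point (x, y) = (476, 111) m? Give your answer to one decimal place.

598.7 m

Let the plane be z = a·x + b·y + c.
Station 2−Station 1: −436a − 208b = 86.5;  Station 3−Station 1: −366a − 123b = 0.3.
Solving gives a = 0.47009, b = −1.40125.
Then c = 499.7 − a·492 − b·187 = 530.45.
At (476, 111): z = 223.8 − 155.5 + 530.45 = 598.7 m.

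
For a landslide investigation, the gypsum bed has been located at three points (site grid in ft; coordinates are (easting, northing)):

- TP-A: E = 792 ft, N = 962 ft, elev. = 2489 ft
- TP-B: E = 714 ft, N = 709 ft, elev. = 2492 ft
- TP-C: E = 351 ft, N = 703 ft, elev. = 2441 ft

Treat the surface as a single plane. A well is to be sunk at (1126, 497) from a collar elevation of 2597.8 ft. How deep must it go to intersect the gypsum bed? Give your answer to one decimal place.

35.8 ft

Two edge vectors: TP-A→TP-B = (-78, -253, 3), TP-A→TP-C = (-441, -259, -48).
Normal n = (TP-A→TP-B) × (TP-A→TP-C) = (12921, -5067, -91371).
So ∂z/∂E = −n_x/n_z = 0.141412 and ∂z/∂N = −n_y/n_z = −0.055455.
Intercept c from TP-A: 2489 − 112.00 + 53.35 = 2430.35.
At (1126, 497): z_contact = 159.23 − 27.56 + 2430.35 = 2562.02 ft.
Depth below ground = 2597.8 − 2562.02 = 35.8 ft.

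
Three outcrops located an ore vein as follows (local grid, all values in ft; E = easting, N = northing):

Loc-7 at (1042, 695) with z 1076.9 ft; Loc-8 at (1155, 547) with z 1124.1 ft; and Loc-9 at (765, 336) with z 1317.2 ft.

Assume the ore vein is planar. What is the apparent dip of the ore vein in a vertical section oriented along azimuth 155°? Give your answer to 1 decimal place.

Let the plane be z = a·E + b·N + c.
Loc-8−Loc-7: 113a − 148b = 47.2;  Loc-9−Loc-7: −277a − 359b = 240.3.
Solving gives a = −0.22828, b = −0.49322.
Unit vector along 155° is (sin 155°, cos 155°) = (0.4226, -0.9063).
Slope in that direction = a·(0.4226) + b·(-0.9063) = 0.35053.
Apparent dip = arctan|0.35053| = 19.3° (true dip is 28.5°, so apparent ≤ true as expected).

19.3°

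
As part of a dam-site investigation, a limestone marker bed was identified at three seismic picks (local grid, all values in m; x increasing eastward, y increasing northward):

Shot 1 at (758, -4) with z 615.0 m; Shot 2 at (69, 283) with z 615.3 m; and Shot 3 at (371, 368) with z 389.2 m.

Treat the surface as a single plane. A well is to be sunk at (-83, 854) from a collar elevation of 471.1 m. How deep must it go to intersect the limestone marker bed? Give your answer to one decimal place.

400.0 m

Let the plane be z = a·x + b·y + c.
Shot 2−Shot 1: −689a + 287b = 0.3;  Shot 3−Shot 1: −387a + 372b = −225.8.
Solving gives a = −0.44696, b = −1.07197.
Then c = 615 − a·758 − b·-4 = 949.51.
At (-83, 854): z_contact = 37.10 − 915.47 + 949.51 = 71.14 m.
Depth below ground = 471.1 − 71.14 = 400.0 m.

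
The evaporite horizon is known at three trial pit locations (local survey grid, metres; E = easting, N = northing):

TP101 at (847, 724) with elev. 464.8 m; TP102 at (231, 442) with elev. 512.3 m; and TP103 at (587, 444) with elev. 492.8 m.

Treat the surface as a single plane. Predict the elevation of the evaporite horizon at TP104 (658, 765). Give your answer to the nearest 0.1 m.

473.1 m

Two edge vectors: TP101→TP102 = (-616, -282, 47.5), TP101→TP103 = (-260, -280, 28).
Normal n = (TP101→TP102) × (TP101→TP103) = (5404, 4898, 99160).
So ∂z/∂E = −n_x/n_z = −0.05450 and ∂z/∂N = −n_y/n_z = −0.04939.
Intercept c from TP101: 464.8 + 46.16 + 35.76 = 546.72.
At (658, 765): z = −35.9 − 37.8 + 546.72 = 473.1 m.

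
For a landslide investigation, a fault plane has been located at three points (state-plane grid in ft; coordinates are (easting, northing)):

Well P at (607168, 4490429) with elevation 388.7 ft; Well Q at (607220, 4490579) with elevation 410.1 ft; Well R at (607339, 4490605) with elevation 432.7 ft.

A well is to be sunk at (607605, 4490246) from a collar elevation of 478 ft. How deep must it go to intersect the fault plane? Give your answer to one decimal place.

29.5 ft

Two edge vectors: Well P→Well Q = (52, 150, 21.4), Well P→Well R = (171, 176, 44).
Normal n = (Well P→Well Q) × (Well P→Well R) = (2833.6, 1371.4, -16498).
So ∂z/∂E = −n_x/n_z = 0.171754152 and ∂z/∂N = −n_y/n_z = 0.083125227.
Intercept c from Well P: 388.7 − 104283.62 − 373267.93 = −477162.86.
At (607605, 4490246): z_contact = 104358.68 + 373252.72 − 477162.86 = 448.54 ft.
Depth below ground = 478 − 448.54 = 29.5 ft.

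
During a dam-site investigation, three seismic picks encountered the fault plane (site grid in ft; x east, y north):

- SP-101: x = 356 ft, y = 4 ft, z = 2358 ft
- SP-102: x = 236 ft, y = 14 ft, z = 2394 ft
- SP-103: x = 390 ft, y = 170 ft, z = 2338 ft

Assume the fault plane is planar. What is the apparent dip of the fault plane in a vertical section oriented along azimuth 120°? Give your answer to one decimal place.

Let the plane be z = a·x + b·y + c.
SP-102−SP-101: −120a + 10b = 36;  SP-103−SP-101: 34a + 166b = −20.
Solving gives a = −0.30484, b = −0.05805.
Unit vector along 120° is (sin 120°, cos 120°) = (0.8660, -0.5000).
Slope in that direction = a·(0.8660) + b·(-0.5000) = −0.23497.
Apparent dip = arctan|0.23497| = 13.2° (true dip is 17.2°, so apparent ≤ true as expected).

13.2°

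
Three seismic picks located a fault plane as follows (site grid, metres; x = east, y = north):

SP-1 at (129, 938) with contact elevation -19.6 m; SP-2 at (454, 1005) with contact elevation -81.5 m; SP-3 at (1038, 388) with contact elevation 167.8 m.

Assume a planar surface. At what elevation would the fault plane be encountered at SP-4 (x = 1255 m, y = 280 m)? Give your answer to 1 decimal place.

201.1 m

Two edge vectors: SP-1→SP-2 = (325, 67, -61.9), SP-1→SP-3 = (909, -550, 187.4).
Normal n = (SP-1→SP-2) × (SP-1→SP-3) = (-21489.2, -117172.1, -239653).
So ∂z/∂x = −n_x/n_z = −0.089668 and ∂z/∂y = −n_y/n_z = −0.488924.
Intercept c from SP-1: -19.6 + 11.57 + 458.61 = 450.58.
At (1255, 280): z = −112.5 − 136.9 + 450.58 = 201.1 m.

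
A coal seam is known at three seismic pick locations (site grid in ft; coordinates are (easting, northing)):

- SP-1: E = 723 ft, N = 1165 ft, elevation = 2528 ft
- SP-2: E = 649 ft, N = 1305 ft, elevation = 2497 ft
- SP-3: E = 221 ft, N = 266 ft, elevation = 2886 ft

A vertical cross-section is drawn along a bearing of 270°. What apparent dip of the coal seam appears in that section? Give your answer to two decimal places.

9.24°

Let the plane be z = a·E + b·N + c.
SP-2−SP-1: −74a + 140b = −31;  SP-3−SP-1: −502a − 899b = 358.
Solving gives a = −0.16265, b = −0.30740.
Unit vector along 270° is (sin 270°, cos 270°) = (-1.0000, -0.0000).
Slope in that direction = a·(-1.0000) + b·(-0.0000) = 0.16265.
Apparent dip = arctan|0.16265| = 9.24° (true dip is 19.2°, so apparent ≤ true as expected).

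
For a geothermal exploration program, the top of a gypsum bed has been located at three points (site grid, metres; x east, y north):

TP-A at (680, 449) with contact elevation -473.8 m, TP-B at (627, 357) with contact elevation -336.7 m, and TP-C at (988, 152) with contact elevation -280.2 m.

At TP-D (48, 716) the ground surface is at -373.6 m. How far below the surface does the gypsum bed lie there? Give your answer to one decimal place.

Let the plane be z = a·x + b·y + c.
TP-B−TP-A: −53a − 92b = 137.1;  TP-C−TP-A: 308a − 297b = 193.6.
Solving gives a = −0.51972, b = −1.19082.
Then c = -473.8 − a·680 − b·449 = 414.28.
At (48, 716): z_contact = −24.95 − 852.62 + 414.28 = -463.29 m.
Depth below ground = -373.6 − (-463.29) = 89.7 m.

89.7 m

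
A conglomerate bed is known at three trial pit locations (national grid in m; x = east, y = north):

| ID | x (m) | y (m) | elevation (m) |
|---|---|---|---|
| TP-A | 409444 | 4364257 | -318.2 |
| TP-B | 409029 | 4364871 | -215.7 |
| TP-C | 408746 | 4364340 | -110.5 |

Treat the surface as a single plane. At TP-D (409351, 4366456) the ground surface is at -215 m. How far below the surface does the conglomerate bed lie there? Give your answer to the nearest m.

Two edge vectors: TP-A→TP-B = (-415, 614, 102.5), TP-A→TP-C = (-698, 83, 207.7).
Normal n = (TP-A→TP-B) × (TP-A→TP-C) = (119020.3, 14650.5, 394127).
So ∂z/∂x = −n_x/n_z = −0.30198464 and ∂z/∂y = −n_y/n_z = −0.03717203.
Intercept c from TP-A: -318.2 + 123645.80 + 162228.28 = 285555.88.
At (409351, 4366456): z_contact = −123617.7 − 162310.0 + 285555.88 = -371.9 m.
Depth below ground = -215 − (-371.9) = 157 m.

157 m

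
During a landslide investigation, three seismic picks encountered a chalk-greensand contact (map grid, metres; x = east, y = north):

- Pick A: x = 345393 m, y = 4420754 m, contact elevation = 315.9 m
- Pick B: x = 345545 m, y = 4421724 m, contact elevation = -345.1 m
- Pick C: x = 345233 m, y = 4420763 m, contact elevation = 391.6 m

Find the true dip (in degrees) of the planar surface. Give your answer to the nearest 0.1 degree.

Let the plane be z = a·x + b·y + c.
Pick B−Pick A: 152a + 970b = −661;  Pick C−Pick A: −160a + 9b = 75.7.
Solving gives a = −0.50699, b = −0.60200.
Gradient magnitude |∇z| = √(a² + b²) = √(0.25704 + 0.36240) = 0.78704.
True dip = arctan(0.78704) = 38.2°, dipping toward NE (azimuth ≈ 040°).

38.2°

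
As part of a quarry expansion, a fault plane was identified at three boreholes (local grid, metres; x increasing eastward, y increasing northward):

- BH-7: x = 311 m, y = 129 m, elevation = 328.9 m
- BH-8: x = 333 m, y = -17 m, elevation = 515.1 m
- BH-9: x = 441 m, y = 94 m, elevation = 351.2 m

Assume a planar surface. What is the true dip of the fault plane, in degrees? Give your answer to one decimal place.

52.7°

Let the plane be z = a·x + b·y + c.
BH-8−BH-7: 22a − 146b = 186.2;  BH-9−BH-7: 130a − 35b = 22.3.
Solving gives a = −0.17909, b = −1.30233.
Gradient magnitude |∇z| = √(a² + b²) = √(0.03207 + 1.69606) = 1.31458.
True dip = arctan(1.31458) = 52.7°, dipping toward N (azimuth ≈ 008°).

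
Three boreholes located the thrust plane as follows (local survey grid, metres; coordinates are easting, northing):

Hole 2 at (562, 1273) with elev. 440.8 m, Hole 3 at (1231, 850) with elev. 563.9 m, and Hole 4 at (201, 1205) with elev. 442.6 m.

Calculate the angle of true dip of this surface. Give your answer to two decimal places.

13.14°

Two edge vectors: Hole 2→Hole 3 = (669, -423, 123.1), Hole 2→Hole 4 = (-361, -68, 1.8).
Normal n = (Hole 2→Hole 3) × (Hole 2→Hole 4) = (7609.4, -45643.3, -198195).
So ∂z/∂easting = −n_x/n_z = 0.03839 and ∂z/∂northing = −n_y/n_z = −0.23029.
Gradient magnitude |∇z| = √(a² + b²) = √(0.00147 + 0.05304) = 0.23347.
True dip = arctan(0.23347) = 13.14°, dipping toward N (azimuth ≈ 351°).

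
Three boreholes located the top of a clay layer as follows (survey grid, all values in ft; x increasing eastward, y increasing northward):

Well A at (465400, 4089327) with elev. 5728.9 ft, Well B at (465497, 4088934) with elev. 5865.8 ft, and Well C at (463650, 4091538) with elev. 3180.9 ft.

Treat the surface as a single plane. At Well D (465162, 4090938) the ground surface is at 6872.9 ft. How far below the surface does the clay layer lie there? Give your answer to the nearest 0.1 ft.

1469.5 ft

Two edge vectors: Well A→Well B = (97, -393, 136.9), Well A→Well C = (-1750, 2211, -2548).
Normal n = (Well A→Well B) × (Well A→Well C) = (698678.1, 7581, -473283).
So ∂z/∂x = −n_x/n_z = 1.476237473 and ∂z/∂y = −n_y/n_z = 0.016017900.
Intercept c from Well A: 5728.9 − 687040.92 − 65502.43 = −746814.45.
At (465162, 4090938): z_contact = 686689.58 + 65528.24 − 746814.45 = 5403.36 ft.
Depth below ground = 6872.9 − 5403.36 = 1469.5 ft.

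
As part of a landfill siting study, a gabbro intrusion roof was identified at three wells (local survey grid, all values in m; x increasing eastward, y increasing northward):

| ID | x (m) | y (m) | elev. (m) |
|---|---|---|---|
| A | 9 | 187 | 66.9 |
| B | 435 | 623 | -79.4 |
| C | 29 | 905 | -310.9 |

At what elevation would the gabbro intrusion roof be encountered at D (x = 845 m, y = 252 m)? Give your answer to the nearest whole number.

Two edge vectors: A→B = (426, 436, -146.3), A→C = (20, 718, -377.8).
Normal n = (A→B) × (A→C) = (-59677.4, 158016.8, 297148).
So ∂z/∂x = −n_x/n_z = 0.20083 and ∂z/∂y = −n_y/n_z = −0.53178.
Intercept c from A: 66.9 − 1.81 + 99.44 = 164.54.
At (845, 252): z = 169.7 − 134.0 + 164.54 = 200.2 m.

200 m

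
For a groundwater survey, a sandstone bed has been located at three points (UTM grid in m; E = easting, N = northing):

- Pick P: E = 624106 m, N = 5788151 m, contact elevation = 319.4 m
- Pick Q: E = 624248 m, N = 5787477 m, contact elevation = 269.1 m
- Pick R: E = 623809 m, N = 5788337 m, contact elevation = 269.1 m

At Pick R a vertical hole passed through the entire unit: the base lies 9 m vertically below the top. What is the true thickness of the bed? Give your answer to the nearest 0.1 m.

8.7 m

Let the plane be z = a·E + b·N + c.
Pick Q−Pick P: 142a − 674b = −50.3;  Pick R−Pick P: −297a + 186b = −50.3.
Solving gives a = 0.24894, b = 0.12708.
|∇z| = √(a²+b²) = 0.27950, so dip δ = arctan(0.27950) = 15.62°.
True thickness = vertical thickness × cos δ = 9 × cos 15.62° = 8.7 m.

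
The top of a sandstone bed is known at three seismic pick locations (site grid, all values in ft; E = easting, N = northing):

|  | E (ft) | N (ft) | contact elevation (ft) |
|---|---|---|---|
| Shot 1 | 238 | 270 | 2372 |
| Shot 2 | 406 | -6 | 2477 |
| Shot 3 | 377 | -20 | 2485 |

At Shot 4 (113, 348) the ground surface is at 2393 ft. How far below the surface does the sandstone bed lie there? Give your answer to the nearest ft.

45 ft

Let the plane be z = a·E + b·N + c.
Shot 2−Shot 1: 168a − 276b = 105;  Shot 3−Shot 1: 139a − 290b = 113.
Solving gives a = −0.07126, b = −0.42381.
Then c = 2372 − a·238 − b·270 = 2503.39.
At (113, 348): z_contact = −8.1 − 147.5 + 2503.39 = 2347.9 ft.
Depth below ground = 2393 − 2347.9 = 45 ft.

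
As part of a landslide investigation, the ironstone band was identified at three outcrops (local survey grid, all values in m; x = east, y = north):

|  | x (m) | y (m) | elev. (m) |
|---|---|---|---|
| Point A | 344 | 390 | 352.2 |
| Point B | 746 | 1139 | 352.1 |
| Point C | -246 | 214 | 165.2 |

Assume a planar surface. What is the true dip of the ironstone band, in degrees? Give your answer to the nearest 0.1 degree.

23.2°

Two edge vectors: Point A→Point B = (402, 749, -0.1), Point A→Point C = (-590, -176, -187).
Normal n = (Point A→Point B) × (Point A→Point C) = (-140080.6, 75233, 371158).
So ∂z/∂x = −n_x/n_z = 0.37742 and ∂z/∂y = −n_y/n_z = −0.20270.
Gradient magnitude |∇z| = √(a² + b²) = √(0.14244 + 0.04109) = 0.42840.
True dip = arctan(0.42840) = 23.2°, dipping toward WNW (azimuth ≈ 298°).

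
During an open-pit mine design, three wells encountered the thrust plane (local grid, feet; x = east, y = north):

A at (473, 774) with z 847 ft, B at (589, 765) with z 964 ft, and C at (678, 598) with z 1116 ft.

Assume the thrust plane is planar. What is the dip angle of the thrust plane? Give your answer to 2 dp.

46.47°

Let the plane be z = a·x + b·y + c.
B−A: 116a − 9b = 117;  C−A: 205a − 176b = 269.
Solving gives a = 0.97846, b = −0.38872.
Gradient magnitude |∇z| = √(a² + b²) = √(0.95739 + 0.15111) = 1.05285.
True dip = arctan(1.05285) = 46.47°, dipping toward WNW (azimuth ≈ 292°).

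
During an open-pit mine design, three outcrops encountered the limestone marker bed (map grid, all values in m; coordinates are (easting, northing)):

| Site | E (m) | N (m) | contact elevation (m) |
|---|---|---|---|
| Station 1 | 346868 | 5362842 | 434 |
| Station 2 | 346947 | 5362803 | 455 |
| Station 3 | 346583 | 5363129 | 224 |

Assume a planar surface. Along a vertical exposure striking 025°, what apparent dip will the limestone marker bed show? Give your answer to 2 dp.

42.32°

Two edge vectors: Station 1→Station 2 = (79, -39, 21), Station 1→Station 3 = (-285, 287, -210).
Normal n = (Station 1→Station 2) × (Station 1→Station 3) = (2163, 10605, 11558).
So ∂z/∂E = −n_x/n_z = −0.18714 and ∂z/∂N = −n_y/n_z = −0.91755.
Unit vector along 025° is (sin 25°, cos 25°) = (0.4226, 0.9063).
Slope in that direction = a·(0.4226) + b·(0.9063) = −0.91067.
Apparent dip = arctan|0.91067| = 42.32° (true dip is 43.1°, so apparent ≤ true as expected).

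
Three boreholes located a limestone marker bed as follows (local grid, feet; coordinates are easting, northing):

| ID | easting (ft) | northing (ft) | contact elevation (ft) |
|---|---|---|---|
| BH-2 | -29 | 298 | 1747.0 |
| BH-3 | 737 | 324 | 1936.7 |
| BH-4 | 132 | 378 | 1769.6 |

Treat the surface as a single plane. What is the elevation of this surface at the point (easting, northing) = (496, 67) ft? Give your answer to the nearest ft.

Let the plane be z = a·easting + b·northing + c.
BH-3−BH-2: 766a + 26b = 189.7;  BH-4−BH-2: 161a + 80b = 22.6.
Solving gives a = 0.25552, b = −0.23172.
Then c = 1747 − a·-29 − b·298 = 1823.46.
At (496, 67): z = 126.7 − 15.5 + 1823.46 = 1934.7 ft.

1935 ft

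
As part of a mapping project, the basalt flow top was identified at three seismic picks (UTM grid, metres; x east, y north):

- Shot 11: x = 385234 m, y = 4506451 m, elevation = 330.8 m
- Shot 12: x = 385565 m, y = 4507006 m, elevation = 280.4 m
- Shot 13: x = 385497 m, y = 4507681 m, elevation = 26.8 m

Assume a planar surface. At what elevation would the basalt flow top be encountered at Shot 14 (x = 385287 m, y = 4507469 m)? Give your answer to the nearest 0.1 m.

Two edge vectors: Shot 11→Shot 12 = (331, 555, -50.4), Shot 11→Shot 13 = (263, 1230, -304).
Normal n = (Shot 11→Shot 12) × (Shot 11→Shot 13) = (-106728, 87368.8, 261165).
So ∂z/∂x = −n_x/n_z = 0.408661191 and ∂z/∂y = −n_y/n_z = −0.334534873.
Intercept c from Shot 11: 330.8 − 157430.19 + 1507565.01 = 1350465.63.
At (385287, 4507469): z = 157451.8 − 1507905.6 + 1350465.63 = 11.9 m.

11.9 m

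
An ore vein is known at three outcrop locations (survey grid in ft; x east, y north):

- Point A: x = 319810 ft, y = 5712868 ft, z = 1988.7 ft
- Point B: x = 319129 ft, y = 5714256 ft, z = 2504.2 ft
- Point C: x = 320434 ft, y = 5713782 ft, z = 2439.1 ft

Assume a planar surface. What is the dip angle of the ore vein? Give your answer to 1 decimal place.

Two edge vectors: Point A→Point B = (-681, 1388, 515.5), Point A→Point C = (624, 914, 450.4).
Normal n = (Point A→Point B) × (Point A→Point C) = (153988.2, 628394.4, -1488546).
So ∂z/∂x = −n_x/n_z = 0.10345 and ∂z/∂y = −n_y/n_z = 0.42215.
Gradient magnitude |∇z| = √(a² + b²) = √(0.01070 + 0.17821) = 0.43464.
True dip = arctan(0.43464) = 23.5°, dipping toward SSW (azimuth ≈ 194°).

23.5°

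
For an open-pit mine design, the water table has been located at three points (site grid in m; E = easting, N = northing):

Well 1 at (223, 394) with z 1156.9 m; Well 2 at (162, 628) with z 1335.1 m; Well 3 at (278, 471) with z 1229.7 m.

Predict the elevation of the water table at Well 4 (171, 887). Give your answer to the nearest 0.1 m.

1546.8 m

Let the plane be z = a·E + b·N + c.
Well 2−Well 1: −61a + 234b = 178.2;  Well 3−Well 1: 55a + 77b = 72.8.
Solving gives a = 0.18864, b = 0.81071.
Then c = 1156.9 − a·223 − b·394 = 795.41.
At (171, 887): z = 32.3 + 719.1 + 795.41 = 1546.8 m.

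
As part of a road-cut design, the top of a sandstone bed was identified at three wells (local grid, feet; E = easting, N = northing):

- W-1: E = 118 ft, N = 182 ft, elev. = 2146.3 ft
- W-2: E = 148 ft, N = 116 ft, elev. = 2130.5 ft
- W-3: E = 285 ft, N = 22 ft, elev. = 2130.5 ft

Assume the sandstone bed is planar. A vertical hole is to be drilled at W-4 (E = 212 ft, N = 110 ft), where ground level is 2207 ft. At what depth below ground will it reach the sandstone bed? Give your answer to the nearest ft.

63 ft

Two edge vectors: W-1→W-2 = (30, -66, -15.8), W-1→W-3 = (167, -160, -15.8).
Normal n = (W-1→W-2) × (W-1→W-3) = (-1485.2, -2164.6, 6222).
So ∂z/∂E = −n_x/n_z = 0.23870 and ∂z/∂N = −n_y/n_z = 0.34789.
Intercept c from W-1: 2146.3 − 28.17 − 63.32 = 2054.82.
At (212, 110): z_contact = 50.6 + 38.3 + 2054.82 = 2143.7 ft.
Depth below ground = 2207 − 2143.7 = 63 ft.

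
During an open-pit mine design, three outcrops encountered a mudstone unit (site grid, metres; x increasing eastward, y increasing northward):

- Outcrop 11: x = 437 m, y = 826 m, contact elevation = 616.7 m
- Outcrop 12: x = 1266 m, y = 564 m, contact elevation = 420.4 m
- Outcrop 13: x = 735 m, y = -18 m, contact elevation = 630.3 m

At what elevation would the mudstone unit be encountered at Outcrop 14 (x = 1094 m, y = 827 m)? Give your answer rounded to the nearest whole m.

438 m

Two edge vectors: Outcrop 11→Outcrop 12 = (829, -262, -196.3), Outcrop 11→Outcrop 13 = (298, -844, 13.6).
Normal n = (Outcrop 11→Outcrop 12) × (Outcrop 11→Outcrop 13) = (-169240.4, -69771.8, -621600).
So ∂z/∂x = −n_x/n_z = −0.27227 and ∂z/∂y = −n_y/n_z = −0.11225.
Intercept c from Outcrop 11: 616.7 + 118.98 + 92.71 = 828.39.
At (1094, 827): z = −297.9 − 92.8 + 828.39 = 437.7 m.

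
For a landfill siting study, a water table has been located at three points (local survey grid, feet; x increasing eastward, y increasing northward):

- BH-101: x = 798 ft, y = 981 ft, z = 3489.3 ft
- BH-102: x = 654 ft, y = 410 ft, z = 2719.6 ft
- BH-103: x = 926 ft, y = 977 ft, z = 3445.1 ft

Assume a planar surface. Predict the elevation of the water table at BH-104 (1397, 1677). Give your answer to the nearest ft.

Let the plane be z = a·x + b·y + c.
BH-102−BH-101: −144a − 571b = −769.7;  BH-103−BH-101: 128a − 4b = −44.2.
Solving gives a = −0.30082, b = 1.42385.
Then c = 3489.3 − a·798 − b·981 = 2332.56.
At (1397, 1677): z = −420.2 + 2387.8 + 2332.56 = 4300.1 ft.

4300 ft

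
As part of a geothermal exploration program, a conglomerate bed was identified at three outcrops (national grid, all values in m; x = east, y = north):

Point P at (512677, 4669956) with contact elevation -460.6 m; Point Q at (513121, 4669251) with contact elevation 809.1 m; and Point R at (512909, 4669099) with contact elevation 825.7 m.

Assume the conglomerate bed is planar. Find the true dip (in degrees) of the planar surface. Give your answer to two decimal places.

56.73°

Two edge vectors: Point P→Point Q = (444, -705, 1269.7), Point P→Point R = (232, -857, 1286.3).
Normal n = (Point P→Point Q) × (Point P→Point R) = (181291.4, -276546.8, -216948).
So ∂z/∂x = −n_x/n_z = 0.83564 and ∂z/∂y = −n_y/n_z = −1.27471.
Gradient magnitude |∇z| = √(a² + b²) = √(0.69830 + 1.62490) = 1.52420.
True dip = arctan(1.52420) = 56.73°, dipping toward NNW (azimuth ≈ 327°).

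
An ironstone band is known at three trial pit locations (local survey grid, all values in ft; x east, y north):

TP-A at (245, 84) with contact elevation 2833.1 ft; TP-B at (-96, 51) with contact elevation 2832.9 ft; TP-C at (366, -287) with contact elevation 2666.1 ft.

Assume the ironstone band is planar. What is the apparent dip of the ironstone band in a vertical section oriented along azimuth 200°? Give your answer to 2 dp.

Let the plane be z = a·x + b·y + c.
TP-B−TP-A: −341a − 33b = −0.2;  TP-C−TP-A: 121a − 371b = −167.
Solving gives a = −0.04166, b = 0.43655.
Unit vector along 200° is (sin 200°, cos 200°) = (-0.3420, -0.9397).
Slope in that direction = a·(-0.3420) + b·(-0.9397) = −0.39597.
Apparent dip = arctan|0.39597| = 21.60° (true dip is 23.7°, so apparent ≤ true as expected).

21.60°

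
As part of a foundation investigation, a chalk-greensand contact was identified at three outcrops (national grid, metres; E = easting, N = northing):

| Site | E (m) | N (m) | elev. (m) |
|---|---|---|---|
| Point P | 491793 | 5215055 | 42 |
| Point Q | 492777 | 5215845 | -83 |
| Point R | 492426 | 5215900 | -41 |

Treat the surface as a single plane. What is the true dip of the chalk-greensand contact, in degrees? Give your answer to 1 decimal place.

6.9°

Let the plane be z = a·E + b·N + c.
Point Q−Point P: 984a + 790b = −125;  Point R−Point P: 633a + 845b = −83.
Solving gives a = −0.12086, b = −0.00769.
Gradient magnitude |∇z| = √(a² + b²) = √(0.01461 + 0.00006) = 0.12111.
True dip = arctan(0.12111) = 6.9°, dipping toward E (azimuth ≈ 086°).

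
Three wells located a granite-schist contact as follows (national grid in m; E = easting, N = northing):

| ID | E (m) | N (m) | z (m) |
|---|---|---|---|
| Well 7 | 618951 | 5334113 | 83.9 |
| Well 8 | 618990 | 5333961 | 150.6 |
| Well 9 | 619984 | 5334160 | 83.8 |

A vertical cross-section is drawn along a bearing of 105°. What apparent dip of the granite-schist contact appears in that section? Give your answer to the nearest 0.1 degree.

Two edge vectors: Well 7→Well 8 = (39, -152, 66.7), Well 7→Well 9 = (1033, 47, -0.1).
Normal n = (Well 7→Well 8) × (Well 7→Well 9) = (-3119.7, 68905, 158849).
So ∂z/∂E = −n_x/n_z = 0.01964 and ∂z/∂N = −n_y/n_z = −0.43378.
Unit vector along 105° is (sin 105°, cos 105°) = (0.9659, -0.2588).
Slope in that direction = a·(0.9659) + b·(-0.2588) = 0.13124.
Apparent dip = arctan|0.13124| = 7.5° (true dip is 23.5°, so apparent ≤ true as expected).

7.5°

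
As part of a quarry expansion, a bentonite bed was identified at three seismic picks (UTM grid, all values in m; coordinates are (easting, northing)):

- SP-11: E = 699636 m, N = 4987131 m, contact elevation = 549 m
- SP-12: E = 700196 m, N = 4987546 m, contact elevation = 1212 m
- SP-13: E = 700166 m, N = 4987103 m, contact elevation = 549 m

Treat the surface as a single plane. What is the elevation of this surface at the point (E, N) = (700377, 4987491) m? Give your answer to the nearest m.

Let the plane be z = a·E + b·N + c.
SP-12−SP-11: 560a + 415b = 663;  SP-13−SP-11: 530a − 28b = 0.
Solving gives a = 0.07878454, b = 1.49127870.
Then c = 549 − a·699636 − b·4987131 = −7491773.73.
At (700377, 4987491): z = 55178.9 + 7437739.1 − 7491773.73 = 1144.2 m.

1144 m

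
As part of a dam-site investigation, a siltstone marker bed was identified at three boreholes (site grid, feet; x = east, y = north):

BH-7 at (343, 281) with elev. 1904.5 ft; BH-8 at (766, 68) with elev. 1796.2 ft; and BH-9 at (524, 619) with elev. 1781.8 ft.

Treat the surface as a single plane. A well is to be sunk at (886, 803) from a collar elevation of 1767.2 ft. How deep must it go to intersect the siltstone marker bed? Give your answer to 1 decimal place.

Let the plane be z = a·x + b·y + c.
BH-8−BH-7: 423a − 213b = −108.3;  BH-9−BH-7: 181a + 338b = −122.7.
Solving gives a = −0.34563, b = −0.17793.
Then c = 1904.5 − a·343 − b·281 = 2073.05.
At (886, 803): z_contact = −306.22 − 142.88 + 2073.05 = 1623.94 ft.
Depth below ground = 1767.2 − 1623.94 = 143.3 ft.

143.3 ft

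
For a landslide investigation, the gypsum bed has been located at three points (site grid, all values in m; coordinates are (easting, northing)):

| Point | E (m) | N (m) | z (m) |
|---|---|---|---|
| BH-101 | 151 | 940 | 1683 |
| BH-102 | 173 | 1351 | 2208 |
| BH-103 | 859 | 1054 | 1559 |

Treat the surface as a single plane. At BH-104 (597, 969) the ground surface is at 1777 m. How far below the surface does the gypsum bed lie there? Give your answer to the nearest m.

Let the plane be z = a·E + b·N + c.
BH-102−BH-101: 22a + 411b = 525;  BH-103−BH-101: 708a + 114b = −124.
Solving gives a = −0.38413, b = 1.29793.
Then c = 1683 − a·151 − b·940 = 520.95.
At (597, 969): z_contact = −229.3 + 1257.7 + 520.95 = 1549.3 m.
Depth below ground = 1777 − 1549.3 = 228 m.

228 m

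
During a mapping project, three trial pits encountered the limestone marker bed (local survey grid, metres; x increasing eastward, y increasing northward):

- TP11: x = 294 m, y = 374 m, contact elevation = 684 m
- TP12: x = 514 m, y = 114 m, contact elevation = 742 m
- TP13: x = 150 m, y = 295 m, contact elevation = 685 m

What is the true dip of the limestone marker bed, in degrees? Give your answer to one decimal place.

Let the plane be z = a·x + b·y + c.
TP12−TP11: 220a − 260b = 58;  TP13−TP11: −144a − 79b = 1.
Solving gives a = 0.07884, b = −0.15637.
Gradient magnitude |∇z| = √(a² + b²) = √(0.00622 + 0.02445) = 0.17512.
True dip = arctan(0.17512) = 9.9°, dipping toward NNW (azimuth ≈ 333°).

9.9°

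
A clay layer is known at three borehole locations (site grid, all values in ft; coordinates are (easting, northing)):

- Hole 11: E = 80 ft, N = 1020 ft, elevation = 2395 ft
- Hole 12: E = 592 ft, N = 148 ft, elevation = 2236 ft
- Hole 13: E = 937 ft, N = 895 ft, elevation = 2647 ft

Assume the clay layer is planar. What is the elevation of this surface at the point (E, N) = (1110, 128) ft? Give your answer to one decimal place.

2409.9 ft

Let the plane be z = a·E + b·N + c.
Hole 12−Hole 11: 512a − 872b = −159;  Hole 13−Hole 11: 857a − 125b = 252.
Solving gives a = 0.350677, b = 0.388242.
Then c = 2395 − a·80 − b·1020 = 1970.94.
At (1110, 128): z = 389.3 + 49.7 + 1970.94 = 2409.9 ft.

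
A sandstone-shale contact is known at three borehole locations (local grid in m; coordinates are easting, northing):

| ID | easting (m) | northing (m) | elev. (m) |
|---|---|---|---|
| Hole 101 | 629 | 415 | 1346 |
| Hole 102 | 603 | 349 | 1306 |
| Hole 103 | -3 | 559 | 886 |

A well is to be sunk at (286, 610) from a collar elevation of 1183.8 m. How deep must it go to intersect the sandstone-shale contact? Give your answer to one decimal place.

53.2 m

Let the plane be z = a·easting + b·northing + c.
Hole 102−Hole 101: −26a − 66b = −40;  Hole 103−Hole 101: −632a + 144b = −460.
Solving gives a = 0.79461, b = 0.29303.
Then c = 1346 − a·629 − b·415 = 724.58.
At (286, 610): z_contact = 227.26 + 178.75 + 724.58 = 1130.59 m.
Depth below ground = 1183.8 − 1130.59 = 53.2 m.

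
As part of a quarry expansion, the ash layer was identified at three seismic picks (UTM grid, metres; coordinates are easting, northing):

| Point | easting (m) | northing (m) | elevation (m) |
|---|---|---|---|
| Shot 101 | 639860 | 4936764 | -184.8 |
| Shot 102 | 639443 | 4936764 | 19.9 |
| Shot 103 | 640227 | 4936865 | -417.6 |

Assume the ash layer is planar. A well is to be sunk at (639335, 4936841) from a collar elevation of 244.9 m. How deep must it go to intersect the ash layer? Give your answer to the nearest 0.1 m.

Two edge vectors: Shot 101→Shot 102 = (-417, 0, 204.7), Shot 101→Shot 103 = (367, 101, -232.8).
Normal n = (Shot 101→Shot 102) × (Shot 101→Shot 103) = (-20674.7, -21952.7, -42117).
So ∂z/∂easting = −n_x/n_z = −0.490887290 and ∂z/∂northing = −n_y/n_z = −0.521231332.
Intercept c from Shot 101: -184.8 + 314099.14 + 2573196.07 = 2887110.42.
At (639335, 4936841): z_contact = −313841.43 − 2573236.21 + 2887110.42 = 32.78 m.
Depth below ground = 244.9 − 32.78 = 212.1 m.

212.1 m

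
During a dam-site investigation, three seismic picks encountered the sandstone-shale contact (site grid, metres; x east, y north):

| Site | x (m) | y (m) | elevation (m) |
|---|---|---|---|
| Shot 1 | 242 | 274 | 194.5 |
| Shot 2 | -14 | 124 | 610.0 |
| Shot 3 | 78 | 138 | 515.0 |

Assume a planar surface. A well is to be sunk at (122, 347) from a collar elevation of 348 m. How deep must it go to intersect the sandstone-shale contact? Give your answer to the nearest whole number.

154 m

Two edge vectors: Shot 1→Shot 2 = (-256, -150, 415.5), Shot 1→Shot 3 = (-164, -136, 320.5).
Normal n = (Shot 1→Shot 2) × (Shot 1→Shot 3) = (8433, 13906, 10216).
So ∂z/∂x = −n_x/n_z = −0.82547 and ∂z/∂y = −n_y/n_z = −1.36120.
Intercept c from Shot 1: 194.5 + 199.76 + 372.97 = 767.23.
At (122, 347): z_contact = −100.7 − 472.3 + 767.23 = 194.2 m.
Depth below ground = 348 − 194.2 = 154 m.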